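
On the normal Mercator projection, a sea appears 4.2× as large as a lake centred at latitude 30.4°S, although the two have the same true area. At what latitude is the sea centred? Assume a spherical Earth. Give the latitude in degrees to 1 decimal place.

Mercator areal scale is sec²φ, so apparent-area ratio = sec²φ₁ / sec²φ₂ = cos²φ₂ / cos²φ₁.
cos²φ₂ / cos²φ₁ = 4.2  ⇒  cos φ₁ = cos 30.4° / √4.2 = 0.8625/2.049 = 0.4209.
φ₁ = arccos(0.4209) ≈ 65.1°.

65.1°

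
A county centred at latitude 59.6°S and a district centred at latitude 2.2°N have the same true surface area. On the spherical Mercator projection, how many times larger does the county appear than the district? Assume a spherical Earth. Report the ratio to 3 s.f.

On Mercator, area is exaggerated by sec²φ = 1/cos²φ.
At 59.6°: sec²(59.6°) = 1/0.5060² = 3.905.
At 2.2°: sec²(2.2°) = 1/0.9993² = 1.001.
Ratio = 3.905/1.001 = cos²(2.2°)/cos²(59.6°) ≈ 3.90.

3.90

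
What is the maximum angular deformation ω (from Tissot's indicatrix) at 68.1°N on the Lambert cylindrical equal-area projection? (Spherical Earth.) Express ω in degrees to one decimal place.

The Lambert cylindrical equal-area projection is the cylindrical equal-area projection with its standard parallel at the equator (φ₀ = 0). A cylindrical equal-area projection with standard parallel φ₀ has meridian scale h = cos φ / cos φ₀ and parallel scale k = cos φ₀ / cos φ (so areas are preserved, h·k = 1).
At 68.1°: h = 0.3730, k = 2.681; principal scales a = 2.681, b = 0.3730.
sin(ω/2) = (a − b)/(a + b) = 2.308/3.054 = 0.7557, so ω = 2 arcsin(0.7557) ≈ 98.2°.

98.2°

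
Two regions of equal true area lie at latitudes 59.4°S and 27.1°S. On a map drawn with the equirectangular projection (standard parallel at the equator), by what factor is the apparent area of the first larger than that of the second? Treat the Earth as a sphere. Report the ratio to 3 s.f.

1.75

For the equirectangular projection with φ₀ = 0 (plate carrée), h = 1 along meridians and k = sec φ along parallels.
Areal scale at 59.4°: h·k = 1.000 × 1.964 = 1.964.
Areal scale at 27.1°: h·k = 1.000 × 1.123 = 1.123.
Ratio = 1.964/1.123 ≈ 1.75.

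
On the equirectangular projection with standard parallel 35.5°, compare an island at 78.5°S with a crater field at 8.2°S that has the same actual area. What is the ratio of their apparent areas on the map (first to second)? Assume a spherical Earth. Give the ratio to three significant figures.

With standard parallel φ₀ = 35.5°, the equirectangular projection gives x = Rλ cos φ₀, y = Rφ, so h = 1 and k = cos 35.5° / cos φ.
Areal scale at 78.5°: h·k = 1.000 × 4.083 = 4.083.
Areal scale at 8.2°: h·k = 1.000 × 0.8225 = 0.8225.
Ratio = 4.083/0.8225 ≈ 4.96.

4.96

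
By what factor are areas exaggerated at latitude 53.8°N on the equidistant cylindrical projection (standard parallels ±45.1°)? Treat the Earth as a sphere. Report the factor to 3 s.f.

In the equirectangular projection with standard parallel φ₀ = 45.1° (x = Rλ cos φ₀, y = Rφ), meridians are true-scale (h = 1) and the parallel scale is k = cos φ₀ / cos φ.
Areal scale = h·k = 1 × cos φ₀ / cos φ; at 53.8°, h = 1.000, k = 1.195, so h·k = 1.195.

1.20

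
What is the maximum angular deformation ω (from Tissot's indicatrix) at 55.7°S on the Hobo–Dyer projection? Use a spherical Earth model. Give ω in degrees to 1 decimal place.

38.5°

The Hobo–Dyer projection is cylindrical equal-area with φ₀ = 37.5°. For cylindrical equal-area with standard parallel φ₀, h = cos φ / cos φ₀ and k = cos φ₀ / cos φ, so h·k = 1.
At 55.7°: h = 0.7103, k = 1.408; principal scales a = 1.408, b = 0.7103.
sin(ω/2) = (a − b)/(a + b) = 0.6975/2.118 = 0.3293, so ω = 2 arcsin(0.3293) ≈ 38.5°.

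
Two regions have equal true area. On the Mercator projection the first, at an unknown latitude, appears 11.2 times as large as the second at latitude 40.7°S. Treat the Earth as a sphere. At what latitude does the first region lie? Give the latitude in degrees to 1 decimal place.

For equal true areas on Mercator, apparent areas scale as sec²φ, so the ratio is cos²φ₂ / cos²φ₁.
cos²φ₂ / cos²φ₁ = 11.2  ⇒  cos φ₁ = cos 40.7° / √11.2 = 0.7581/3.347 = 0.2265.
φ₁ = arccos(0.2265) ≈ 76.9°.

76.9°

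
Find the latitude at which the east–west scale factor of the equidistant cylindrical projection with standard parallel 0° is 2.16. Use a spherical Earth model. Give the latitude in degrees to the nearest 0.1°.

Plate carrée: h = 1, k = sec φ along parallels.
sec φ = 2.16  ⇒  cos φ = 0.4630  ⇒  φ ≈ 62.4°.

62.4°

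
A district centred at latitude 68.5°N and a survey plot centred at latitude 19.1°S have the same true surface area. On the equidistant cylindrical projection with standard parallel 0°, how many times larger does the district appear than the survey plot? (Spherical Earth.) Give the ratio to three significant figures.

2.58

Plate carrée maps x = Rλ, y = Rφ. The meridian scale is h = 1 and the parallel scale is k = 1/cos φ = sec φ.
Areal scale at 68.5°: h·k = 1.000 × 2.729 = 2.729.
Areal scale at 19.1°: h·k = 1.000 × 1.058 = 1.058.
Ratio = 2.729/1.058 ≈ 2.58.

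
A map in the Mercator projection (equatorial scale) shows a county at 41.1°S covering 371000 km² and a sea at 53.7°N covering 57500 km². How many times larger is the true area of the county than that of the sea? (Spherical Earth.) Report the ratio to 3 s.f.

10.5

Since Mercator area scale is 1/cos²φ, the true area equals the apparent area multiplied by cos²φ.
True area of county: 371000 × cos²(41.1°) = 371000 × 0.5679 = 210700 km².
True area of sea: 57500 × cos²(53.7°) = 57500 × 0.3505 = 20150 km².
Ratio = 210700 / 20150 ≈ 10.5.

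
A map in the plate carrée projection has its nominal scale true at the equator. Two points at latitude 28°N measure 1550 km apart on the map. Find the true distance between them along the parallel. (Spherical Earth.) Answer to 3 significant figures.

1370 km

Plate carrée maps x = Rλ, y = Rφ. The meridian scale is h = 1 and the parallel scale is k = 1/cos φ = sec φ.
Along the parallel at 28°, map distances are exaggerated by k = sec 28° = 1.133.
True distance = 1550 / 1.133 = 1550 × cos 28° ≈ 1370 km.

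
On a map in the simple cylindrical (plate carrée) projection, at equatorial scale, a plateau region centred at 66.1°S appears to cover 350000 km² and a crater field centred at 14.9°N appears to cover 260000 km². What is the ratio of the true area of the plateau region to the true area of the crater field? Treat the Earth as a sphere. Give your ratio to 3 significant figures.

On the plate carrée, areal scale = h·k = 1 × sec φ, so true area = apparent × cos φ.
True area of plateau region: 350000 × cos(66.1°) = 350000 × 0.4051 = 141800 km².
True area of crater field: 260000 × cos(14.9°) = 260000 × 0.9664 = 251300 km².
Ratio = 141800 / 251300 ≈ 0.564.

0.564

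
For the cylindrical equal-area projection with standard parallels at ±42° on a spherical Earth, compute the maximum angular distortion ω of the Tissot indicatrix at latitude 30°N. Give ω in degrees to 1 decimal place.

17.5°

A cylindrical equal-area projection with standard parallel φ₀ has meridian scale h = cos φ / cos φ₀ and parallel scale k = cos φ₀ / cos φ (so areas are preserved, h·k = 1).
At 30°: h = 1.165, k = 0.8581; principal scales a = 1.165, b = 0.8581.
sin(ω/2) = (a − b)/(a + b) = 0.3072/2.023 = 0.1518, so ω = 2 arcsin(0.1518) ≈ 17.5°.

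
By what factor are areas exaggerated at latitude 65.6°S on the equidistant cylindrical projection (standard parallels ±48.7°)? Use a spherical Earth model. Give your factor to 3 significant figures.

The equidistant cylindrical projection with φ₀ = 48.7° has h = 1 (meridians true) and k = cos φ₀ / cos φ along parallels.
Areal scale = h·k = 1 × cos φ₀ / cos φ; at 65.6°, h = 1.000, k = 1.598, so h·k = 1.598.

1.60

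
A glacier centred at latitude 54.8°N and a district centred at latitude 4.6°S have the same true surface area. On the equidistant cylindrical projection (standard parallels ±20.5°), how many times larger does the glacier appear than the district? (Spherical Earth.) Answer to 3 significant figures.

1.73

In the equirectangular projection with standard parallel φ₀ = 20.5° (x = Rλ cos φ₀, y = Rφ), meridians are true-scale (h = 1) and the parallel scale is k = cos φ₀ / cos φ.
Areal scale at 54.8°: h·k = 1.000 × 1.625 = 1.625.
Areal scale at 4.6°: h·k = 1.000 × 0.9397 = 0.9397.
Ratio = 1.625/0.9397 ≈ 1.73.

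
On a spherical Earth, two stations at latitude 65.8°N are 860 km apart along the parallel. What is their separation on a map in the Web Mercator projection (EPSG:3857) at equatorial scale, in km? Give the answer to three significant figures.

The Mercator projection is conformal; its linear scale factor is the same in every direction and equals sec φ = 1/cos φ.
Along the parallel, k = sec 65.8° = 1/0.4099 = 2.439.
Map distance = 860 × 2.439 ≈ 2100 km.

2100 km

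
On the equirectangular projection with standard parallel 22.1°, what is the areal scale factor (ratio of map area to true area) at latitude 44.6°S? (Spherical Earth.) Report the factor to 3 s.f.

1.30

With standard parallel φ₀ = 22.1°, the equirectangular projection gives x = Rλ cos φ₀, y = Rφ, so h = 1 and k = cos 22.1° / cos φ.
Areal scale = h·k = 1 × cos φ₀ / cos φ; at 44.6°, h = 1.000, k = 1.301, so h·k = 1.301.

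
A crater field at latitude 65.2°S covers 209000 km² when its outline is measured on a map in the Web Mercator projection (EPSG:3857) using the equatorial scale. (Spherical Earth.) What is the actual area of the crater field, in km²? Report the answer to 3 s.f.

36800 km²

For Mercator, h = k = sec φ (a conformal cylindrical projection has a single point scale, 1/cos φ).
Areal scale = k² = sec²φ = 1/cos²(65.2°) = 1/0.4195² = 5.684.
True area = apparent / (areal scale) = 209000 / 5.684 ≈ 36800 km².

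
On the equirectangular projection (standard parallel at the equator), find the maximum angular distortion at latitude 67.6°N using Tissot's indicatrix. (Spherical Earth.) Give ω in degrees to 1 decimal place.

53.3°

In the plate carrée (x = Rλ, y = Rφ), meridians are true-scale (h = 1) and parallels are stretched by k = sec φ.
At 67.6°: h = 1.000, k = 2.624; principal scales a = 2.624, b = 1.000.
sin(ω/2) = (a − b)/(a + b) = 1.624/3.624 = 0.4482, so ω = 2 arcsin(0.4482) ≈ 53.3°.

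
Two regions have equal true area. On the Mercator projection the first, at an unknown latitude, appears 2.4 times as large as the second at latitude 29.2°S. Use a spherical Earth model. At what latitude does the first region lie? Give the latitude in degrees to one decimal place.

55.7°

For equal true areas on Mercator, apparent areas scale as sec²φ, so the ratio is cos²φ₂ / cos²φ₁.
cos²φ₂ / cos²φ₁ = 2.4  ⇒  cos φ₁ = cos 29.2° / √2.4 = 0.8729/1.549 = 0.5635.
φ₁ = arccos(0.5635) ≈ 55.7°.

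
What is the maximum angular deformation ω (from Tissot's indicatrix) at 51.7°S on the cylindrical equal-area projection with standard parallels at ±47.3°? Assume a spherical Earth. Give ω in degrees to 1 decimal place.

A cylindrical equal-area projection with standard parallel φ₀ has meridian scale h = cos φ / cos φ₀ and parallel scale k = cos φ₀ / cos φ (so areas are preserved, h·k = 1).
At 51.7°: h = 0.9139, k = 1.094; principal scales a = 1.094, b = 0.9139.
sin(ω/2) = (a − b)/(a + b) = 0.1803/2.008 = 0.08978, so ω = 2 arcsin(0.08978) ≈ 10.3°.

10.3°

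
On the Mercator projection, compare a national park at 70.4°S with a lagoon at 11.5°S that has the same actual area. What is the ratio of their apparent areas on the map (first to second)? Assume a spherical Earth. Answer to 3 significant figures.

8.53

Mercator areal scale is sec²φ.
At 70.4°: sec²(70.4°) = 1/0.3355² = 8.887.
At 11.5°: sec²(11.5°) = 1/0.9799² = 1.041.
Ratio = 8.887/1.041 = cos²(11.5°)/cos²(70.4°) ≈ 8.53.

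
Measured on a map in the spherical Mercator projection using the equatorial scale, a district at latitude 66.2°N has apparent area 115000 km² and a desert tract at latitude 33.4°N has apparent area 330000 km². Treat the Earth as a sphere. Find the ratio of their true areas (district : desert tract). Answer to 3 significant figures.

Mercator's areal exaggeration is sec²φ; hence true area = (apparent area) · cos²φ.
True area of district: 115000 × cos²(66.2°) = 115000 × 0.1628 = 18730 km².
True area of desert tract: 330000 × cos²(33.4°) = 330000 × 0.6970 = 230000 km².
Ratio = 18730 / 230000 ≈ 0.0814.

0.0814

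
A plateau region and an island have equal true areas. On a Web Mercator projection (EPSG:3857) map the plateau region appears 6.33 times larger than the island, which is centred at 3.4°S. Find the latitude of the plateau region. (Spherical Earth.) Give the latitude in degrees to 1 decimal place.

66.6°

Mercator areal scale is sec²φ, so apparent-area ratio = sec²φ₁ / sec²φ₂ = cos²φ₂ / cos²φ₁.
cos²φ₂ / cos²φ₁ = 6.33  ⇒  cos φ₁ = cos 3.4° / √6.33 = 0.9982/2.516 = 0.3968.
φ₁ = arccos(0.3968) ≈ 66.6°.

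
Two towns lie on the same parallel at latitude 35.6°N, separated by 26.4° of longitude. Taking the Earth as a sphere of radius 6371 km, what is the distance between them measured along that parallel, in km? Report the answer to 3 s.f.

2390 km

Arc length along a parallel = R cos φ · Δλ (with Δλ in radians).
= 6371 × cos 35.6° × (26.4° × π/180) = 6371 × 0.8131 × 0.4608 ≈ 2390 km.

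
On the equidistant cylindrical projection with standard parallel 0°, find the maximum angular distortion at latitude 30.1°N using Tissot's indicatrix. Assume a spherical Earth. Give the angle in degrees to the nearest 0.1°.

Plate carrée maps x = Rλ, y = Rφ. The meridian scale is h = 1 and the parallel scale is k = 1/cos φ = sec φ.
At 30.1°: h = 1.000, k = 1.156; principal scales a = 1.156, b = 1.000.
sin(ω/2) = (a − b)/(a + b) = 0.1559/2.156 = 0.07230, so ω = 2 arcsin(0.07230) ≈ 8.3°.

8.3°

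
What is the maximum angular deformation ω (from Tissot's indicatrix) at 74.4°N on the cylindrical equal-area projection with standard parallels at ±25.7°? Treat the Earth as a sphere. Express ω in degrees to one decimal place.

113.5°

A cylindrical equal-area projection with standard parallel φ₀ has meridian scale h = cos φ / cos φ₀ and parallel scale k = cos φ₀ / cos φ (so areas are preserved, h·k = 1).
At 74.4°: h = 0.2984, k = 3.351; principal scales a = 3.351, b = 0.2984.
sin(ω/2) = (a − b)/(a + b) = 3.052/3.649 = 0.8364, so ω = 2 arcsin(0.8364) ≈ 113.5°.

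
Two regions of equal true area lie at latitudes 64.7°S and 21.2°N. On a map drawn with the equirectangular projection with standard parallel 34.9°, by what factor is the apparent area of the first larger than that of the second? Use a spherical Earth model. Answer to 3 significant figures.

2.18

In the equirectangular projection with standard parallel φ₀ = 34.9° (x = Rλ cos φ₀, y = Rφ), meridians are true-scale (h = 1) and the parallel scale is k = cos φ₀ / cos φ.
Areal scale at 64.7°: h·k = 1.000 × 1.919 = 1.919.
Areal scale at 21.2°: h·k = 1.000 × 0.8797 = 0.8797.
Ratio = 1.919/0.8797 ≈ 2.18.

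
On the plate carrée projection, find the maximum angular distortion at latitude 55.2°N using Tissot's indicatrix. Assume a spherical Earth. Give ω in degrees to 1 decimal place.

In the plate carrée (x = Rλ, y = Rφ), meridians are true-scale (h = 1) and parallels are stretched by k = sec φ.
At 55.2°: h = 1.000, k = 1.752; principal scales a = 1.752, b = 1.000.
sin(ω/2) = (a − b)/(a + b) = 0.7522/2.752 = 0.2733, so ω = 2 arcsin(0.2733) ≈ 31.7°.

31.7°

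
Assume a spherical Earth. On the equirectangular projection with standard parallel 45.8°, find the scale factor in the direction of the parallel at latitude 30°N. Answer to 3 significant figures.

With standard parallel φ₀ = 45.8°, the equirectangular projection gives x = Rλ cos φ₀, y = Rφ, so h = 1 and k = cos 45.8° / cos φ.
k = cos 45.8° / cos 30° = 0.6972/0.8660 = 0.8050.

0.805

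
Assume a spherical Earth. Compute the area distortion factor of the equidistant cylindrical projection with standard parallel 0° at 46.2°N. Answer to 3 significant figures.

1.44

Plate carrée maps x = Rλ, y = Rφ. The meridian scale is h = 1 and the parallel scale is k = 1/cos φ = sec φ.
Areal scale = h·k = 1 × sec φ; at 46.2°, h = 1.000, k = 1.445, so h·k = 1.445.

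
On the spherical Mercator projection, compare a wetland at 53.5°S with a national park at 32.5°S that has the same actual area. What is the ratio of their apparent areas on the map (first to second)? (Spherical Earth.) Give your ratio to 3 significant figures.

On Mercator, area is exaggerated by sec²φ = 1/cos²φ.
At 53.5°: sec²(53.5°) = 1/0.5948² = 2.826.
At 32.5°: sec²(32.5°) = 1/0.8434² = 1.406.
Ratio = 2.826/1.406 = cos²(32.5°)/cos²(53.5°) ≈ 2.01.

2.01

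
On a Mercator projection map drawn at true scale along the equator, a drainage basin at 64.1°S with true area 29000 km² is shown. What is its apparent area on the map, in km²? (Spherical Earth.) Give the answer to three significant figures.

152000 km²

Mercator is conformal, so the point scale is isotropic: h = k = sec φ = 1/cos φ.
Areal scale = k² = sec²φ = 1/cos²(64.1°) = 1/0.4368² = 5.241.
Apparent area = 29000 × 5.241 ≈ 152000 km².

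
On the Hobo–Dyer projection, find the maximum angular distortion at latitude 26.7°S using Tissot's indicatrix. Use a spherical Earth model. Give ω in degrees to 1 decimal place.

13.6°

The Hobo–Dyer projection is cylindrical equal-area with φ₀ = 37.5°. Cylindrical equal-area (φ₀ = 37.5°): h = cos φ / cos 37.5° along meridians, k = cos 37.5° / cos φ along parallels; h·k = 1.
At 26.7°: h = 1.126, k = 0.8880; principal scales a = 1.126, b = 0.8880.
sin(ω/2) = (a − b)/(a + b) = 0.2380/2.014 = 0.1182, so ω = 2 arcsin(0.1182) ≈ 13.6°.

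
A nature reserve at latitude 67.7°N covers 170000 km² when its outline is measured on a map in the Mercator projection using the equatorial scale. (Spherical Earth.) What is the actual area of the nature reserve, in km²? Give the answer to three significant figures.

24500 km²

For Mercator, h = k = sec φ (a conformal cylindrical projection has a single point scale, 1/cos φ).
Areal scale = k² = sec²φ = 1/cos²(67.7°) = 1/0.3795² = 6.945.
True area = apparent / (areal scale) = 170000 / 6.945 ≈ 24500 km².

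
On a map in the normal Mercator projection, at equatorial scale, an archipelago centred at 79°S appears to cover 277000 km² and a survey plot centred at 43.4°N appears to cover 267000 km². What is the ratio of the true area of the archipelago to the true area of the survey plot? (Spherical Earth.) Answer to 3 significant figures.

Mercator's areal exaggeration is sec²φ; hence true area = (apparent area) · cos²φ.
True area of archipelago: 277000 × cos²(79°) = 277000 × 0.03641 = 10090 km².
True area of survey plot: 267000 × cos²(43.4°) = 267000 × 0.5279 = 141000 km².
Ratio = 10090 / 141000 ≈ 0.0715.

0.0715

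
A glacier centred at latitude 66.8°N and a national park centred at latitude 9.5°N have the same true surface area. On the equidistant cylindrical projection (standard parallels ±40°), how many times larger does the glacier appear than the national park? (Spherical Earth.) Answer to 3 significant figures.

With standard parallel φ₀ = 40°, the equirectangular projection gives x = Rλ cos φ₀, y = Rφ, so h = 1 and k = cos 40° / cos φ.
Areal scale at 66.8°: h·k = 1.000 × 1.945 = 1.945.
Areal scale at 9.5°: h·k = 1.000 × 0.7767 = 0.7767.
Ratio = 1.945/0.7767 ≈ 2.50.

2.50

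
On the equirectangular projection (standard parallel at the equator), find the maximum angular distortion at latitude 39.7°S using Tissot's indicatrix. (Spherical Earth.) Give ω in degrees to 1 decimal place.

15.0°

Plate carrée maps x = Rλ, y = Rφ. The meridian scale is h = 1 and the parallel scale is k = 1/cos φ = sec φ.
At 39.7°: h = 1.000, k = 1.300; principal scales a = 1.300, b = 1.000.
sin(ω/2) = (a − b)/(a + b) = 0.2997/2.300 = 0.1303, so ω = 2 arcsin(0.1303) ≈ 15.0°.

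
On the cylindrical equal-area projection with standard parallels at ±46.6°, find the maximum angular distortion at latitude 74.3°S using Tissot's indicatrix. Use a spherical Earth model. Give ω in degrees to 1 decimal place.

A cylindrical equal-area projection with standard parallel φ₀ has meridian scale h = cos φ / cos φ₀ and parallel scale k = cos φ₀ / cos φ (so areas are preserved, h·k = 1).
At 74.3°: h = 0.3938, k = 2.539; principal scales a = 2.539, b = 0.3938.
sin(ω/2) = (a − b)/(a + b) = 2.145/2.933 = 0.7314, so ω = 2 arcsin(0.7314) ≈ 94.0°.

94.0°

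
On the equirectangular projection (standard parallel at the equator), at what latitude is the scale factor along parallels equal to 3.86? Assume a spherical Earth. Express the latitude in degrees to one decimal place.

Plate carrée: h = 1, k = sec φ along parallels.
sec φ = 3.86  ⇒  cos φ = 0.2591  ⇒  φ ≈ 75.0°.

75.0°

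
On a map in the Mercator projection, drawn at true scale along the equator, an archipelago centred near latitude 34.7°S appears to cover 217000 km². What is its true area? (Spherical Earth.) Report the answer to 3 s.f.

147000 km²

The Mercator projection is conformal; its linear scale factor is the same in every direction and equals sec φ = 1/cos φ.
Areal scale = k² = sec²φ = 1/cos²(34.7°) = 1/0.8221² = 1.479.
True area = apparent / (areal scale) = 217000 / 1.479 ≈ 147000 km².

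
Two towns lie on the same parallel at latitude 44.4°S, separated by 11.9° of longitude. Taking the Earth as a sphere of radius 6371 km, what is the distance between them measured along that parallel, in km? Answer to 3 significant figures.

Arc length along a parallel = R cos φ · Δλ (with Δλ in radians).
= 6371 × cos 44.4° × (11.9° × π/180) = 6371 × 0.7145 × 0.2077 ≈ 945 km.

945 km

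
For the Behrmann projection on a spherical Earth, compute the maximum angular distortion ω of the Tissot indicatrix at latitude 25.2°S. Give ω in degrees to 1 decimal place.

5.0°

The Behrmann projection is cylindrical equal-area with φ₀ = 30°. Cylindrical equal-area (φ₀ = 30°): h = cos φ / cos 30° along meridians, k = cos 30° / cos φ along parallels; h·k = 1.
At 25.2°: h = 1.045, k = 0.9571; principal scales a = 1.045, b = 0.9571.
sin(ω/2) = (a − b)/(a + b) = 0.08769/2.002 = 0.04380, so ω = 2 arcsin(0.04380) ≈ 5.0°.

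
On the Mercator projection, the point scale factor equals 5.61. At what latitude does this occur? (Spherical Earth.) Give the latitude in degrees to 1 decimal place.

Mercator scale is k = sec φ = 1/cos φ.
1/cos φ = 5.61  ⇒  cos φ = 0.1783  ⇒  φ = arccos(0.1783) ≈ 79.7°.

79.7°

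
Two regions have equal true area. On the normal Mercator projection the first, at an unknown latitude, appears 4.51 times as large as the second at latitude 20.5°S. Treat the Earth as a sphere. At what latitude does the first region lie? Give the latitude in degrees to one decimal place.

Mercator areal scale is sec²φ, so apparent-area ratio = sec²φ₁ / sec²φ₂ = cos²φ₂ / cos²φ₁.
cos²φ₂ / cos²φ₁ = 4.51  ⇒  cos φ₁ = cos 20.5° / √4.51 = 0.9367/2.124 = 0.4411.
φ₁ = arccos(0.4411) ≈ 63.8°.

63.8°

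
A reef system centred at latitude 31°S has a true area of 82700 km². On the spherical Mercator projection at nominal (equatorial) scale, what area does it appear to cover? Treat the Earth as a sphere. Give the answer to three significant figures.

For Mercator, h = k = sec φ (a conformal cylindrical projection has a single point scale, 1/cos φ).
Areal scale = k² = sec²φ = 1/cos²(31°) = 1/0.8572² = 1.361.
Apparent area = 82700 × 1.361 ≈ 113000 km².

113000 km²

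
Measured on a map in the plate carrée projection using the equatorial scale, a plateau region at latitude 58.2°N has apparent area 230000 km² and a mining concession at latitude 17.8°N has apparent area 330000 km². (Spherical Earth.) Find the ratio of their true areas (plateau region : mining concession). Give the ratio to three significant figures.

Plate carrée has h = 1 and k = sec φ, giving areal scale sec φ; true area = (apparent area) · cos φ.
True area of plateau region: 230000 × cos(58.2°) = 230000 × 0.5270 = 121200 km².
True area of mining concession: 330000 × cos(17.8°) = 330000 × 0.9521 = 314200 km².
Ratio = 121200 / 314200 ≈ 0.386.

0.386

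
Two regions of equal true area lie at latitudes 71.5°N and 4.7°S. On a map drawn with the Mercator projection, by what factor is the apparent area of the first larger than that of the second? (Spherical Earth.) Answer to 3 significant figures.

Mercator areal scale is sec²φ.
At 71.5°: sec²(71.5°) = 1/0.3173² = 9.932.
At 4.7°: sec²(4.7°) = 1/0.9966² = 1.007.
Ratio = 9.932/1.007 = cos²(4.7°)/cos²(71.5°) ≈ 9.87.

9.87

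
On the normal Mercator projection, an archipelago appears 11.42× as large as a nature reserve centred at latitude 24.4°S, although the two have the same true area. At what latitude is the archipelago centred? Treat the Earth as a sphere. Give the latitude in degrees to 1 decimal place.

74.4°

Mercator areal scale is sec²φ, so apparent-area ratio = sec²φ₁ / sec²φ₂ = cos²φ₂ / cos²φ₁.
cos²φ₂ / cos²φ₁ = 11.42  ⇒  cos φ₁ = cos 24.4° / √11.42 = 0.9107/3.379 = 0.2695.
φ₁ = arccos(0.2695) ≈ 74.4°.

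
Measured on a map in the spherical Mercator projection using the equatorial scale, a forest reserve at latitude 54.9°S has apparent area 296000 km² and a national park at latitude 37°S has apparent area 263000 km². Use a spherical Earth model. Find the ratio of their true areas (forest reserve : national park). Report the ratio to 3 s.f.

Mercator's areal exaggeration is sec²φ; hence true area = (apparent area) · cos²φ.
True area of forest reserve: 296000 × cos²(54.9°) = 296000 × 0.3306 = 97870 km².
True area of national park: 263000 × cos²(37°) = 263000 × 0.6378 = 167700 km².
Ratio = 97870 / 167700 ≈ 0.583.

0.583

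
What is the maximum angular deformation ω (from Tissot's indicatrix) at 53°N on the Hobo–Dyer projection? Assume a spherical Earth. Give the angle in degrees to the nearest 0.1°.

31.3°

Hobo–Dyer is a cylindrical equal-area projection with standard parallels at ±37.5°. Cylindrical equal-area (φ₀ = 37.5°): h = cos φ / cos 37.5° along meridians, k = cos 37.5° / cos φ along parallels; h·k = 1.
At 53°: h = 0.7586, k = 1.318; principal scales a = 1.318, b = 0.7586.
sin(ω/2) = (a − b)/(a + b) = 0.5597/2.077 = 0.2695, so ω = 2 arcsin(0.2695) ≈ 31.3°.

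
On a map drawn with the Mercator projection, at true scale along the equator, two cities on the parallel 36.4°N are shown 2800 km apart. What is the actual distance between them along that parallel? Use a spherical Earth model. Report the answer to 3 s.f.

The Mercator projection is conformal; its linear scale factor is the same in every direction and equals sec φ = 1/cos φ.
Along the parallel at 36.4°, map distances are exaggerated by k = sec 36.4° = 1.242.
True distance = 2800 / 1.242 = 2800 × cos 36.4° ≈ 2250 km.

2250 km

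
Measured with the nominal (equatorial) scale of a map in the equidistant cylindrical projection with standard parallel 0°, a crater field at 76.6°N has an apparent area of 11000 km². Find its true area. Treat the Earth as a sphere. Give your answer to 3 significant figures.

2550 km²

In the plate carrée (x = Rλ, y = Rφ), meridians are true-scale (h = 1) and parallels are stretched by k = sec φ.
Areal scale = h·k = 1 × sec φ; at 76.6°, h = 1.000, k = 4.315, so h·k = 4.315.
True area = apparent / (areal scale) = 11000 / 4.315 ≈ 2550 km².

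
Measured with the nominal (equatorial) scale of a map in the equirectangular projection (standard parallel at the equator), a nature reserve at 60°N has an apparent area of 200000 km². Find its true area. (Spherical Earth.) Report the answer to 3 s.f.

100000 km²

Plate carrée maps x = Rλ, y = Rφ. The meridian scale is h = 1 and the parallel scale is k = 1/cos φ = sec φ.
Areal scale = h·k = 1 × sec φ; at 60°, h = 1.000, k = 2.000, so h·k = 2.000.
True area = apparent / (areal scale) = 200000 / 2.000 ≈ 100000 km².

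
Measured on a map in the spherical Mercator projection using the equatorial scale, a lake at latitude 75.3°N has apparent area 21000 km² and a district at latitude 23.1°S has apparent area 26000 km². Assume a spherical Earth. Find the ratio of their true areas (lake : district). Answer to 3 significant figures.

On Mercator the areal scale is sec²φ, so true area = apparent × cos²φ.
True area of lake: 21000 × cos²(75.3°) = 21000 × 0.06439 = 1352 km².
True area of district: 26000 × cos²(23.1°) = 26000 × 0.8461 = 22000 km².
Ratio = 1352 / 22000 ≈ 0.0615.

0.0615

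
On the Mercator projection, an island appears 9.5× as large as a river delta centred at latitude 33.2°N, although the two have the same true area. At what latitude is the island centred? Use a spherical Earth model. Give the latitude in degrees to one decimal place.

Mercator areal scale is sec²φ, so apparent-area ratio = sec²φ₁ / sec²φ₂ = cos²φ₂ / cos²φ₁.
cos²φ₂ / cos²φ₁ = 9.5  ⇒  cos φ₁ = cos 33.2° / √9.5 = 0.8368/3.082 = 0.2715.
φ₁ = arccos(0.2715) ≈ 74.2°.

74.2°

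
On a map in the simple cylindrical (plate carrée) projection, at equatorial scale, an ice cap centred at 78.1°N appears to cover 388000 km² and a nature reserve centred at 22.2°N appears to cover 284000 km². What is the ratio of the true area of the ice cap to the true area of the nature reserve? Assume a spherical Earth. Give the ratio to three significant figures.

0.304

On the plate carrée, areal scale = h·k = 1 × sec φ, so true area = apparent × cos φ.
True area of ice cap: 388000 × cos(78.1°) = 388000 × 0.2062 = 80010 km².
True area of nature reserve: 284000 × cos(22.2°) = 284000 × 0.9259 = 262900 km².
Ratio = 80010 / 262900 ≈ 0.304.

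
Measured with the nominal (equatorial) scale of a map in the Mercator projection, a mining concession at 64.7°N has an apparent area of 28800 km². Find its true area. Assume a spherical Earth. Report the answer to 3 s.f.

For Mercator, h = k = sec φ (a conformal cylindrical projection has a single point scale, 1/cos φ).
Areal scale = k² = sec²φ = 1/cos²(64.7°) = 1/0.4274² = 5.475.
True area = apparent / (areal scale) = 28800 / 5.475 ≈ 5260 km².

5260 km²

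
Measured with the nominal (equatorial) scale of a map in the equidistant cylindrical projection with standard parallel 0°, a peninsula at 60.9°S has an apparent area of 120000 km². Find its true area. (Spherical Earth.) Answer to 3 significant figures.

Plate carrée maps x = Rλ, y = Rφ. The meridian scale is h = 1 and the parallel scale is k = 1/cos φ = sec φ.
Areal scale = h·k = 1 × sec φ; at 60.9°, h = 1.000, k = 2.056, so h·k = 2.056.
True area = apparent / (areal scale) = 120000 / 2.056 ≈ 58400 km².

58400 km²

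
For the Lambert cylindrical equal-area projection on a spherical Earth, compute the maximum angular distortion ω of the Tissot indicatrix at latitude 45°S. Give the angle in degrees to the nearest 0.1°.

The Lambert cylindrical equal-area projection is the cylindrical equal-area projection with its standard parallel at the equator (φ₀ = 0). Cylindrical equal-area (φ₀ = 0°): h = cos φ / cos 0° along meridians, k = cos 0° / cos φ along parallels; h·k = 1.
At 45°: h = 0.7071, k = 1.414; principal scales a = 1.414, b = 0.7071.
sin(ω/2) = (a − b)/(a + b) = 0.7071/2.121 = 0.3333, so ω = 2 arcsin(0.3333) ≈ 38.9°.

38.9°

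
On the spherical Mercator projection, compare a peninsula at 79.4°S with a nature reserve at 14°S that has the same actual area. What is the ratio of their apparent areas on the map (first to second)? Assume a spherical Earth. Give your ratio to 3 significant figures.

Mercator is conformal with k = sec φ, so areal scale = k² = sec²φ.
At 79.4°: sec²(79.4°) = 1/0.1840² = 29.55.
At 14°: sec²(14°) = 1/0.9703² = 1.062.
Ratio = 29.55/1.062 = cos²(14°)/cos²(79.4°) ≈ 27.8.

27.8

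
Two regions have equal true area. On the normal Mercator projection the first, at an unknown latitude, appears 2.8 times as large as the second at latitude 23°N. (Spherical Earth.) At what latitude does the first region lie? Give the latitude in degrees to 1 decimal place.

56.6°

For equal true areas on Mercator, apparent areas scale as sec²φ, so the ratio is cos²φ₂ / cos²φ₁.
cos²φ₂ / cos²φ₁ = 2.8  ⇒  cos φ₁ = cos 23° / √2.8 = 0.9205/1.673 = 0.5501.
φ₁ = arccos(0.5501) ≈ 56.6°.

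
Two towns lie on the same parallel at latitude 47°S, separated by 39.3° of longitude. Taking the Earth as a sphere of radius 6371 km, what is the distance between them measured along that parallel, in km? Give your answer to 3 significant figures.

Arc length along a parallel = R cos φ · Δλ (with Δλ in radians).
= 6371 × cos 47° × (39.3° × π/180) = 6371 × 0.6820 × 0.6859 ≈ 2980 km.

2980 km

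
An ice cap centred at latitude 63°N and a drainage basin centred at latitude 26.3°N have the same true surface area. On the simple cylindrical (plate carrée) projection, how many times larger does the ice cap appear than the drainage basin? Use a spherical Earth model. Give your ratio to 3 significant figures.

1.97

Plate carrée maps x = Rλ, y = Rφ. The meridian scale is h = 1 and the parallel scale is k = 1/cos φ = sec φ.
Areal scale at 63°: h·k = 1.000 × 2.203 = 2.203.
Areal scale at 26.3°: h·k = 1.000 × 1.115 = 1.115.
Ratio = 2.203/1.115 ≈ 1.97.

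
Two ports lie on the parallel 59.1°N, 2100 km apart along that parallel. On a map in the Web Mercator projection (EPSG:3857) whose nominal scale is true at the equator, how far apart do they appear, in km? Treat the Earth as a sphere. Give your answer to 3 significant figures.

4090 km

Mercator is conformal, so the point scale is isotropic: h = k = sec φ = 1/cos φ.
Along the parallel, k = sec 59.1° = 1/0.5135 = 1.947.
Map distance = 2100 × 1.947 ≈ 4090 km.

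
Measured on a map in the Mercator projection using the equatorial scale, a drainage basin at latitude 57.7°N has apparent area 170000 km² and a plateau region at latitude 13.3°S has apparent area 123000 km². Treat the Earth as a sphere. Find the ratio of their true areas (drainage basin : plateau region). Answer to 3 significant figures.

Since Mercator area scale is 1/cos²φ, the true area equals the apparent area multiplied by cos²φ.
True area of drainage basin: 170000 × cos²(57.7°) = 170000 × 0.2855 = 48540 km².
True area of plateau region: 123000 × cos²(13.3°) = 123000 × 0.9471 = 116500 km².
Ratio = 48540 / 116500 ≈ 0.417.

0.417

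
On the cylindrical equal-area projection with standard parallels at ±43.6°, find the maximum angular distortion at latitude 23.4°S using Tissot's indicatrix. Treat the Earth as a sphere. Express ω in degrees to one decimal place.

A cylindrical equal-area projection with standard parallel φ₀ has meridian scale h = cos φ / cos φ₀ and parallel scale k = cos φ₀ / cos φ (so areas are preserved, h·k = 1).
At 23.4°: h = 1.267, k = 0.7891; principal scales a = 1.267, b = 0.7891.
sin(ω/2) = (a − b)/(a + b) = 0.4782/2.056 = 0.2326, so ω = 2 arcsin(0.2326) ≈ 26.9°.

26.9°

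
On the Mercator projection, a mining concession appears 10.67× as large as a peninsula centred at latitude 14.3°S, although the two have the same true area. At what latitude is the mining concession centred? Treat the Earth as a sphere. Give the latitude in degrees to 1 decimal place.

Mercator areal scale is sec²φ, so apparent-area ratio = sec²φ₁ / sec²φ₂ = cos²φ₂ / cos²φ₁.
cos²φ₂ / cos²φ₁ = 10.67  ⇒  cos φ₁ = cos 14.3° / √10.67 = 0.9690/3.266 = 0.2967.
φ₁ = arccos(0.2967) ≈ 72.7°.

72.7°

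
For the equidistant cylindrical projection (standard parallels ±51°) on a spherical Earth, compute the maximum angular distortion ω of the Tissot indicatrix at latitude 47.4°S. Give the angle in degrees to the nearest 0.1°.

In the equirectangular projection with standard parallel φ₀ = 51° (x = Rλ cos φ₀, y = Rφ), meridians are true-scale (h = 1) and the parallel scale is k = cos φ₀ / cos φ.
At 47.4°: h = 1.000, k = 0.9297; principal scales a = 1.000, b = 0.9297.
sin(ω/2) = (a − b)/(a + b) = 0.07026/1.930 = 0.03641, so ω = 2 arcsin(0.03641) ≈ 4.2°.

4.2°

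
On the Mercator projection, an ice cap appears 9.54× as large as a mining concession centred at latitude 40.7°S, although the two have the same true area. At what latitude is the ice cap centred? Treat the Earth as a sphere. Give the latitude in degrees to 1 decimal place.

On Mercator, (apparent₁)/(apparent₂) = sec²φ₁ / sec²φ₂ when true areas are equal.
cos²φ₂ / cos²φ₁ = 9.54  ⇒  cos φ₁ = cos 40.7° / √9.54 = 0.7581/3.089 = 0.2455.
φ₁ = arccos(0.2455) ≈ 75.8°.

75.8°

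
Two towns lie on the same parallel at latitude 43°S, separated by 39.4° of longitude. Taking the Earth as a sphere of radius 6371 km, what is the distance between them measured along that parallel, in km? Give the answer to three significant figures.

3200 km

Arc length along a parallel = R cos φ · Δλ (with Δλ in radians).
= 6371 × cos 43° × (39.4° × π/180) = 6371 × 0.7314 × 0.6877 ≈ 3200 km.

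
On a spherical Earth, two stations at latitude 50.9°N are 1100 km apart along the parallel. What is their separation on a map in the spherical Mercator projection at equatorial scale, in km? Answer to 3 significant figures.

1740 km

The Mercator projection is conformal; its linear scale factor is the same in every direction and equals sec φ = 1/cos φ.
Along the parallel, k = sec 50.9° = 1/0.6307 = 1.586.
Map distance = 1100 × 1.586 ≈ 1740 km.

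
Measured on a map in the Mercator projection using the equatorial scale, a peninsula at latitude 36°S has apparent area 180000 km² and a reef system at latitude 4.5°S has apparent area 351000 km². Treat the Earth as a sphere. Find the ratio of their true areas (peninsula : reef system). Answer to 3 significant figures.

0.338

On Mercator the areal scale is sec²φ, so true area = apparent × cos²φ.
True area of peninsula: 180000 × cos²(36°) = 180000 × 0.6545 = 117800 km².
True area of reef system: 351000 × cos²(4.5°) = 351000 × 0.9938 = 348800 km².
Ratio = 117800 / 348800 ≈ 0.338.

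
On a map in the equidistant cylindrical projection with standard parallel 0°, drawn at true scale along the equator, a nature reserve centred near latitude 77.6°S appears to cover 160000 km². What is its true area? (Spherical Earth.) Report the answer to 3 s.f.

In the plate carrée (x = Rλ, y = Rφ), meridians are true-scale (h = 1) and parallels are stretched by k = sec φ.
Areal scale = h·k = 1 × sec φ; at 77.6°, h = 1.000, k = 4.657, so h·k = 4.657.
True area = apparent / (areal scale) = 160000 / 4.657 ≈ 34400 km².

34400 km²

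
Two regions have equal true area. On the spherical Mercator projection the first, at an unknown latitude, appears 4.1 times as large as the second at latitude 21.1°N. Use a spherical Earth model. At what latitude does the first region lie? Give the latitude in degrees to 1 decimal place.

On Mercator, (apparent₁)/(apparent₂) = sec²φ₁ / sec²φ₂ when true areas are equal.
cos²φ₂ / cos²φ₁ = 4.1  ⇒  cos φ₁ = cos 21.1° / √4.1 = 0.9330/2.025 = 0.4608.
φ₁ = arccos(0.4608) ≈ 62.6°.

62.6°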